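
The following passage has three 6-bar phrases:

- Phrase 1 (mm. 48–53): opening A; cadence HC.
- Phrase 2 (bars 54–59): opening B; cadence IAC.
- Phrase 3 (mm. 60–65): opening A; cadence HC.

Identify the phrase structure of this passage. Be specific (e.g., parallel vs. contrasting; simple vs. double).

The final phrase closes with a half cadence, which is not stronger than the preceding imperfect authentic cadence; the 3 phrases lack an overall antecedent–consequent design and so form a phrase group.

phrase group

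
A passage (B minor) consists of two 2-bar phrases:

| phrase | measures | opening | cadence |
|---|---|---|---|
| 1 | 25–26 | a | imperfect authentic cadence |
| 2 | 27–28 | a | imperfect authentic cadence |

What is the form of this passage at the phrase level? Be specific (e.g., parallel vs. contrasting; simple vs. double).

Both phrases have the same opening (a) and the same cadence (imperfect authentic cadence): the second is a restatement, not a consequent, so this is a repeated phrase rather than a period.

repeated phrase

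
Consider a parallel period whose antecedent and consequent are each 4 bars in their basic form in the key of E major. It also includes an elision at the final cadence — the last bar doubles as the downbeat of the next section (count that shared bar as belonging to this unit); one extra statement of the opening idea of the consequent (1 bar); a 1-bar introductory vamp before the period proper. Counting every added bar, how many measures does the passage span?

10 measures

Basic parallel period: 4 + 4 = 8 bars.
8 (basic form) + 1 (extra statement) + 1 (introduction) = 10.
The elision shares a bar with the next section but does not change this unit's count.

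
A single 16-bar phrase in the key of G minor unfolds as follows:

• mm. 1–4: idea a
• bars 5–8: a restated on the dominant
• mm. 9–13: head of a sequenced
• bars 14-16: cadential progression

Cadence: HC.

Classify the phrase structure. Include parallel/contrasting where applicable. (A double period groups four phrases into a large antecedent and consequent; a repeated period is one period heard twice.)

sentence

Basic idea (measures 1-4) + its repetition (mm. 5–8) form the presentation; fragmentation and cadence (mm. 9–16) form the continuation — the 16-bar whole is a sentence.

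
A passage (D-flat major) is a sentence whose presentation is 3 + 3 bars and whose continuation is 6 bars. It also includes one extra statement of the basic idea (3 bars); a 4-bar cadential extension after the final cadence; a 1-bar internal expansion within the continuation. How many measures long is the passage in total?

Basic sentence: 3 + 3 + 6 = 12 bars.
12 (basic form) + 3 (extra statement) + 4 (cadential extension) + 1 (internal expansion) = 20.

20 measures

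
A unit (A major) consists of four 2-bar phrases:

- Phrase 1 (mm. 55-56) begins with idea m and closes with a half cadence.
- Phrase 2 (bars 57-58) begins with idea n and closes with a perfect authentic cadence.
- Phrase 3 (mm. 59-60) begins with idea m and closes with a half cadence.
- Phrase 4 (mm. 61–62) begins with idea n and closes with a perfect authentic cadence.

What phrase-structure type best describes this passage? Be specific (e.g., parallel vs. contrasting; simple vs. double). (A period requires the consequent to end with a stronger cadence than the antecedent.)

The cadence pattern HC–PAC–HC–PAC is weak–strong twice, and phrases 3–4 restate phrases 1–2: a period heard twice, not a double period (which would end weakly at phrase 2).

repeated period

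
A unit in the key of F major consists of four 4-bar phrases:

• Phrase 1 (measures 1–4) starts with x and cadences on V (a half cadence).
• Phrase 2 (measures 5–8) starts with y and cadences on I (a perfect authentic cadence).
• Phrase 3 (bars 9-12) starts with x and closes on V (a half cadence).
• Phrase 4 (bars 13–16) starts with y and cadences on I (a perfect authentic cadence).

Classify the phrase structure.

The cadence pattern HC–PAC–HC–PAC is weak–strong twice, and phrases 3–4 restate phrases 1–2: a period heard twice, not a double period (which would end weakly at phrase 2).

repeated period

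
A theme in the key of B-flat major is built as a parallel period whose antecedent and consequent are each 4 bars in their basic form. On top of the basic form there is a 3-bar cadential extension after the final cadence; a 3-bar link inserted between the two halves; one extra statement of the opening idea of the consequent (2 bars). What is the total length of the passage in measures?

Basic parallel period: 4 + 4 = 8 bars.
8 (basic form) + 3 (cadential extension) + 3 (link) + 2 (extra statement) = 16.

16 measures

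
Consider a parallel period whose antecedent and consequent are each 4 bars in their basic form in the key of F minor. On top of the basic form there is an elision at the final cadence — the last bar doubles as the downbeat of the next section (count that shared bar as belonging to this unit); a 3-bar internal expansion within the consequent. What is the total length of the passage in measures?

Basic parallel period: 4 + 4 = 8 bars.
8 (basic form) + 3 (internal expansion) = 11.
The elision shares a bar with the next section but does not change this unit's count.

11 measures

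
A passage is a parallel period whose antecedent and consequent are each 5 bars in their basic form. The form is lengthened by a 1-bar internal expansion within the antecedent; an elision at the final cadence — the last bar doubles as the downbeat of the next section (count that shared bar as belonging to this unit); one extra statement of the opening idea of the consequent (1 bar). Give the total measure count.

Basic parallel period: 5 + 5 = 10 bars.
10 (basic form) + 1 (internal expansion) + 1 (extra statement) = 12.
The elision shares a bar with the next section but does not change this unit's count.

12 measures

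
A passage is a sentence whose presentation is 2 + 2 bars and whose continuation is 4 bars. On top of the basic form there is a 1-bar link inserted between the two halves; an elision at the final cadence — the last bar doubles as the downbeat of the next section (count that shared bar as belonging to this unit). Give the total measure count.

Basic sentence: 2 + 2 + 4 = 8 bars.
8 (basic form) + 1 (link) = 9.
The elision shares a bar with the next section but does not change this unit's count.

9 measures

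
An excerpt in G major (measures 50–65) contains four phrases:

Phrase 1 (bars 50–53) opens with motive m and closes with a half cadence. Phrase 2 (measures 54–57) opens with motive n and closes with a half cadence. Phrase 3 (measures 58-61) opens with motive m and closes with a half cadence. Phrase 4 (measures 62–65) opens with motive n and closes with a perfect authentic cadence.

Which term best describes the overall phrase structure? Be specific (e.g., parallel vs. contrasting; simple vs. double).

Four phrases in two halves: the first half (measures 50–57) ends with a half cadence, the second (bars 58–65) with a perfect authentic cadence — a large antecedent–consequent pair, i.e. a double period.
Phrase 3 begins with the same material as phrase 1, making it parallel.

parallel double period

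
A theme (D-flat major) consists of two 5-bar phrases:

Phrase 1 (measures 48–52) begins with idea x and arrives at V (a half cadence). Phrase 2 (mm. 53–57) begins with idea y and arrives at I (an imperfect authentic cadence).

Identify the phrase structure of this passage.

contrasting period

Phrase 1 ends with a half cadence (weaker) and phrase 2 with an imperfect authentic cadence (stronger): antecedent + consequent = a period.
The two phrases open with different material (x / y), so the period is contrasting.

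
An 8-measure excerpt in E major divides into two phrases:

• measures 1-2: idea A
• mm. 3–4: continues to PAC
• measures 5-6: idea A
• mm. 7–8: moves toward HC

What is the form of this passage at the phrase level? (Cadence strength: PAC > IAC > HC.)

The second phrase closes with a half cadence, which is not stronger than the first phrase's perfect authentic cadence; without a weak→strong cadential pair there is no antecedent–consequent relationship, so this is a phrase group rather than a period.

phrase group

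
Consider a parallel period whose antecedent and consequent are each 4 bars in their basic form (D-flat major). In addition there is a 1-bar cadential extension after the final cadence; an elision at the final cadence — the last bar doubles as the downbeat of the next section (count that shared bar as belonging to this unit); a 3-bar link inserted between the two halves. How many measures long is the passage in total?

12 measures

Basic parallel period: 4 + 4 = 8 bars.
8 (basic form) + 1 (cadential extension) + 3 (link) = 12.
The elision shares a bar with the next section but does not change this unit's count.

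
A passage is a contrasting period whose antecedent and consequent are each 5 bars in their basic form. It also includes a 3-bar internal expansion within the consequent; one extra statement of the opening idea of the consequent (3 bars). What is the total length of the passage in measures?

Basic contrasting period: 5 + 5 = 10 bars.
10 (basic form) + 3 (internal expansion) + 3 (extra statement) = 16.

16 measures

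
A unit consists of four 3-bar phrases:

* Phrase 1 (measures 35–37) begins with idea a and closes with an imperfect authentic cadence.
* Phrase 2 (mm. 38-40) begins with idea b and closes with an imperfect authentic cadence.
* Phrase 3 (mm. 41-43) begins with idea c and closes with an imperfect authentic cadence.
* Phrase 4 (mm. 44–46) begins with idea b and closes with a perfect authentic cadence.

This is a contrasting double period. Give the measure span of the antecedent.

In a double period the first pair of phrases (ending imperfect authentic cadence) is the large antecedent and the second pair (ending perfect authentic cadence) is the large consequent; the antecedent is measures 35–40.

measures 35–40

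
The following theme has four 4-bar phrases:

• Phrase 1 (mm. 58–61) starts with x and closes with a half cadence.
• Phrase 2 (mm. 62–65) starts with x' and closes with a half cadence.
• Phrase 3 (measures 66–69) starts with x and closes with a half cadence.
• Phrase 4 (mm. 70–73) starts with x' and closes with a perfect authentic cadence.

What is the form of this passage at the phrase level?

parallel double period

Four phrases in two halves: the first half (mm. 58–65) ends with a half cadence, the second (bars 66–73) with a perfect authentic cadence — a large antecedent–consequent pair, i.e. a double period.
Phrase 3 begins with the same material as phrase 1, making it parallel.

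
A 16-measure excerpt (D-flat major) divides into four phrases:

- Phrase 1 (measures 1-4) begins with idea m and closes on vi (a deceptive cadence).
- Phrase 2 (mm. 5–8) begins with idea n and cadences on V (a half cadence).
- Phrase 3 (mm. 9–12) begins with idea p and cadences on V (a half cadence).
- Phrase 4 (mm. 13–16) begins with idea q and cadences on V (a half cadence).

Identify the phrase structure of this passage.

phrase group

Phrase 4 ends with a half cadence, no stronger than phrase 2's half cadence, so the four phrases do not form a double period; nor do phrases 3–4 duplicate 1–2, so it is not a repeated period. With no phrase reaching a conclusive cadence, the passage is a phrase group.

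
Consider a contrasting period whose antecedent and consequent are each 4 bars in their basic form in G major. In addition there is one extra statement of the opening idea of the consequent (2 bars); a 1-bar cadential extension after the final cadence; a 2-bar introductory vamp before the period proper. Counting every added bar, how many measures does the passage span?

Basic contrasting period: 4 + 4 = 8 bars.
8 (basic form) + 2 (extra statement) + 1 (cadential extension) + 2 (introduction) = 13.

13 measures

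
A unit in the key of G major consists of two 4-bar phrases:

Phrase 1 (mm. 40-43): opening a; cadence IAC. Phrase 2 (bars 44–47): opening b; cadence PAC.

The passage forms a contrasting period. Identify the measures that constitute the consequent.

The antecedent is the phrase ending with the weaker cadence (imperfect authentic cadence, phrase 1) and the consequent the one ending more conclusively (perfect authentic cadence, phrase 2); the consequent is mm. 44-47.

measures 44–47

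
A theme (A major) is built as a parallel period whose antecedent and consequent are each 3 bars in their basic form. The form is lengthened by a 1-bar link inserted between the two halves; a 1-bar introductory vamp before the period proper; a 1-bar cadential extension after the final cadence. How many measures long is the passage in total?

9 measures

Basic parallel period: 3 + 3 = 6 bars.
6 (basic form) + 1 (link) + 1 (introduction) + 1 (cadential extension) = 9.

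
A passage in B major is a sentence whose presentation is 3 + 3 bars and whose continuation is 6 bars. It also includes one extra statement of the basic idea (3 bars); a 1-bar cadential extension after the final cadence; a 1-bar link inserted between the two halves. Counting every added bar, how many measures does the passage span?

17 measures

Basic sentence: 3 + 3 + 6 = 12 bars.
12 (basic form) + 3 (extra statement) + 1 (cadential extension) + 1 (link) = 17.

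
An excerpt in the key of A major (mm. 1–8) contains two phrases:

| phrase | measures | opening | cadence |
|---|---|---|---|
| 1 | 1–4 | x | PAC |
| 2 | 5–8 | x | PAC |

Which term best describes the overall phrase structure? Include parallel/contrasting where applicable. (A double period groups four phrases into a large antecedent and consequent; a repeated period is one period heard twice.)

Both phrases have the same opening (x) and the same cadence (perfect authentic cadence): the second is a restatement, not a consequent, so this is a repeated phrase rather than a period.

repeated phrase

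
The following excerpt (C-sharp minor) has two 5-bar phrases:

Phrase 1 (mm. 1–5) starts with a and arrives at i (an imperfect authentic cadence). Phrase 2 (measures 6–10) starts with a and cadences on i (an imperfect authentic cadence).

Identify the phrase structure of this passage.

Both phrases have the same opening (a) and the same cadence (imperfect authentic cadence): the second is a restatement, not a consequent, so this is a repeated phrase rather than a period.

repeated phrase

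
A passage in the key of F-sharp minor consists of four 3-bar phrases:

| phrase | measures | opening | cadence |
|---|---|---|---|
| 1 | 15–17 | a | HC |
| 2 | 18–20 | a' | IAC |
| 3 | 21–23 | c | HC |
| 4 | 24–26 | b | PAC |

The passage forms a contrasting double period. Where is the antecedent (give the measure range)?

In a double period the four phrases pair into a large antecedent (phrases 1–2, ending imperfect authentic cadence) and a large consequent (phrases 3–4, ending perfect authentic cadence). The antecedent spans measures 15–20.

measures 15–20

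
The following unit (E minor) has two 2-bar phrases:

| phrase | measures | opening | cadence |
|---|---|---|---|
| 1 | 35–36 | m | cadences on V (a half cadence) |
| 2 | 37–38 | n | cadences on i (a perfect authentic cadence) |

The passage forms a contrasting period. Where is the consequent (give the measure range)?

measures 37–38

The antecedent is the phrase ending with the weaker cadence (half cadence, phrase 1) and the consequent the one ending more conclusively (perfect authentic cadence, phrase 2); the consequent is measures 37–38.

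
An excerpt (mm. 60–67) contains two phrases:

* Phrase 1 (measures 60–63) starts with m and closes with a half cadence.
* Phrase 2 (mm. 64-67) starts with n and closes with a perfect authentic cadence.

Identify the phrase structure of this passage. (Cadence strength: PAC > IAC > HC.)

Phrase 1 ends with a half cadence (weaker) and phrase 2 with a perfect authentic cadence (stronger): antecedent + consequent = a period.
The two phrases open with different material (m / n), so the period is contrasting.

contrasting period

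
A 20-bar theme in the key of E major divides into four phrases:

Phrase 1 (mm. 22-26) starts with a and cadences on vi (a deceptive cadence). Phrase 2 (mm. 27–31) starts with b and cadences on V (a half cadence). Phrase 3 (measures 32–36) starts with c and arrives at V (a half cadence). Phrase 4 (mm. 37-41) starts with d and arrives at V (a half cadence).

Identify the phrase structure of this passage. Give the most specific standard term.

phrase group

Phrase 4 ends with a half cadence, no stronger than phrase 2's half cadence, so the four phrases do not form a double period; nor do phrases 3–4 duplicate 1–2, so it is not a repeated period. With no phrase reaching a conclusive cadence, the passage is a phrase group.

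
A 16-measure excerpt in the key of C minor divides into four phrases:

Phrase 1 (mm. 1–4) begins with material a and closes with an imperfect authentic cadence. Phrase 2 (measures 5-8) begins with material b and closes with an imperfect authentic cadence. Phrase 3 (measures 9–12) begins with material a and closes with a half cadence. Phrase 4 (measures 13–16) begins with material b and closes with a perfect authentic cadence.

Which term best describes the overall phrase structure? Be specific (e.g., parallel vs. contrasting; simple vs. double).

parallel double period

Four phrases in two halves: the first half (mm. 1–8) ends with an imperfect authentic cadence, the second (mm. 9-16) with a perfect authentic cadence — a large antecedent–consequent pair, i.e. a double period.
Phrase 3 begins with the same material as phrase 1, making it parallel.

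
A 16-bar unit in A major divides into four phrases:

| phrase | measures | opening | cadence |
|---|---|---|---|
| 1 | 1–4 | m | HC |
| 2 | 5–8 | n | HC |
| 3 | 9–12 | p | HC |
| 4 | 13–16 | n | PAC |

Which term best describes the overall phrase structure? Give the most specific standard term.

Four phrases in two halves: the first half (bars 1–8) ends with a half cadence, the second (bars 9-16) with a perfect authentic cadence — a large antecedent–consequent pair, i.e. a double period.
Phrase 3 begins with different material from phrase 1, making it contrasting.

contrasting double period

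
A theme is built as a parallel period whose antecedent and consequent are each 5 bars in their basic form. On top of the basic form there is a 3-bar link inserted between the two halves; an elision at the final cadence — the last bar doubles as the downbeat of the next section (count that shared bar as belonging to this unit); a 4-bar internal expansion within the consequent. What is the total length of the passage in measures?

17 measures

Basic parallel period: 5 + 5 = 10 bars.
10 (basic form) + 3 (link) + 4 (internal expansion) = 17.
The elision shares a bar with the next section but does not change this unit's count.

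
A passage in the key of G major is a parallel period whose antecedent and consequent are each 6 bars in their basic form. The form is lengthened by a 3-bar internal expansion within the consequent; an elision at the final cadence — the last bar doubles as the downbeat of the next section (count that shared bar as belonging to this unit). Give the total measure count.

Basic parallel period: 6 + 6 = 12 bars.
12 (basic form) + 3 (internal expansion) = 15.
The elision shares a bar with the next section but does not change this unit's count.

15 measures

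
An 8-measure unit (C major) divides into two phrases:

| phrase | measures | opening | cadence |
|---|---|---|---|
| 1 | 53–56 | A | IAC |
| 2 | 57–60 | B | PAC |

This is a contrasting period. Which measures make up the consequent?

measures 57–60

The phrase ending with the weaker cadence (imperfect authentic cadence) is the antecedent; the one ending more conclusively (perfect authentic cadence) is the consequent. The consequent is measures 57–60.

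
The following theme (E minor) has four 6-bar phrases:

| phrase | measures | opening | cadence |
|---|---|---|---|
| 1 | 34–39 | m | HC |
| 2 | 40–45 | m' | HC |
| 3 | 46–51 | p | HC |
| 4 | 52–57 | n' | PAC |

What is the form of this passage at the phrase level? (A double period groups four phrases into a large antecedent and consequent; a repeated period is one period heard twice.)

contrasting double period

Four phrases in two halves: the first half (mm. 34–45) ends with a half cadence, the second (bars 46–57) with a perfect authentic cadence — a large antecedent–consequent pair, i.e. a double period.
Phrase 3 begins with different material from phrase 1, making it contrasting.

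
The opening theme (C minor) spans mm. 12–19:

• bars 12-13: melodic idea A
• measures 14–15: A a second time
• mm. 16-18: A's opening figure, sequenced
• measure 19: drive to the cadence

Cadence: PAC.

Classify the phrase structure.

sentence

Basic idea (bars 12–13) + its repetition (mm. 14–15) form the presentation; fragmentation and cadence (mm. 16–19) form the continuation — the 8-bar whole is a sentence.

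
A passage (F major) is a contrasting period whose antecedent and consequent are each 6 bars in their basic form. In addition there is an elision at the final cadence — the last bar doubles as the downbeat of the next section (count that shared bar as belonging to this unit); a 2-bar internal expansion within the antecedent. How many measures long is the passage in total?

14 measures

Basic contrasting period: 6 + 6 = 12 bars.
12 (basic form) + 2 (internal expansion) = 14.
The elision shares a bar with the next section but does not change this unit's count.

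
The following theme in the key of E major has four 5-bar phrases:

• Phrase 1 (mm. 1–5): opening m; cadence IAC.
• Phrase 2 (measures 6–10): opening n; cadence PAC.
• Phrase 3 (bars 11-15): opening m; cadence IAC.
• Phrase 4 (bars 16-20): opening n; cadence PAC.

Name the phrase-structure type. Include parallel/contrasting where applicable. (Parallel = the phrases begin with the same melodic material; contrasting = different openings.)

repeated period

The cadence pattern IAC–PAC–IAC–PAC is weak–strong twice, and phrases 3–4 restate phrases 1–2: a period heard twice, not a double period (which would end weakly at phrase 2).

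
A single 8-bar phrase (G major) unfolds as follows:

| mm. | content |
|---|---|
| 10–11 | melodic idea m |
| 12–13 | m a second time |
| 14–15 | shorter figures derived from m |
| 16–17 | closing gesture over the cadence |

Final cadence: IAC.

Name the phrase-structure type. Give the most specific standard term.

Basic idea (mm. 10-11) + its repetition (mm. 12-13) form the presentation; fragmentation and cadence (mm. 14–17) form the continuation — the 8-bar whole is a sentence.

sentence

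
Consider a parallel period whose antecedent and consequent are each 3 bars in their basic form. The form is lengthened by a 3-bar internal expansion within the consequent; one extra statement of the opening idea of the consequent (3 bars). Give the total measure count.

12 measures

Basic parallel period: 3 + 3 = 6 bars.
6 (basic form) + 3 (internal expansion) + 3 (extra statement) = 12.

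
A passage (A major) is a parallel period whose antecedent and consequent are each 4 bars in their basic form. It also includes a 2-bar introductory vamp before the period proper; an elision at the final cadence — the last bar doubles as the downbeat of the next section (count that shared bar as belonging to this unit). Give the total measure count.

10 measures

Basic parallel period: 4 + 4 = 8 bars.
8 (basic form) + 2 (introduction) = 10.
The elision shares a bar with the next section but does not change this unit's count.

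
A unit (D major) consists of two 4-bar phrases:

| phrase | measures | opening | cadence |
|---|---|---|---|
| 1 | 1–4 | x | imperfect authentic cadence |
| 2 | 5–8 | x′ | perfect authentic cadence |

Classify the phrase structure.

parallel period

Phrase 1 ends with an imperfect authentic cadence (weaker) and phrase 2 with a perfect authentic cadence (stronger): antecedent + consequent = a period.
The two phrases open with the same material (x / x′), so the period is parallel.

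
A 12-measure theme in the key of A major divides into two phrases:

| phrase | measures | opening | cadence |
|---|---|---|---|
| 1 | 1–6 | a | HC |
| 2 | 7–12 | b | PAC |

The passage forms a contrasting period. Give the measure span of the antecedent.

The antecedent is the phrase ending with the weaker cadence (half cadence, phrase 1) and the consequent the one ending more conclusively (perfect authentic cadence, phrase 2); the antecedent is measures 1–6.

measures 1–6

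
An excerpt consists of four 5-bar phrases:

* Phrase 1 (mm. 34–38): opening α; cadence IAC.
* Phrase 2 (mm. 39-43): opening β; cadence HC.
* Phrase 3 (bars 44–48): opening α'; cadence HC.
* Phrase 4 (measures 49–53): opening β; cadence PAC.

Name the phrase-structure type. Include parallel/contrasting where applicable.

Four phrases in two halves: the first half (mm. 34–43) ends with a half cadence, the second (mm. 44–53) with a perfect authentic cadence — a large antecedent–consequent pair, i.e. a double period.
Phrase 3 begins with the same material as phrase 1, making it parallel.

parallel double period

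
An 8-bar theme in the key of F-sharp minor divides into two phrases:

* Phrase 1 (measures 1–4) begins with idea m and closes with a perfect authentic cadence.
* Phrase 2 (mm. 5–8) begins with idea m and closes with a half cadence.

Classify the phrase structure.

The second phrase closes with a half cadence, which is not stronger than the first phrase's perfect authentic cadence; without a weak→strong cadential pair there is no antecedent–consequent relationship, so this is a phrase group rather than a period.

phrase group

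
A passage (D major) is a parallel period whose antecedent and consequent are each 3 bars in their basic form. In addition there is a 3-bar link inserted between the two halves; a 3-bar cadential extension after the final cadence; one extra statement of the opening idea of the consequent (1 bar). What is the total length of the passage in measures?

Basic parallel period: 3 + 3 = 6 bars.
6 (basic form) + 3 (link) + 3 (cadential extension) + 1 (extra statement) = 13.

13 measures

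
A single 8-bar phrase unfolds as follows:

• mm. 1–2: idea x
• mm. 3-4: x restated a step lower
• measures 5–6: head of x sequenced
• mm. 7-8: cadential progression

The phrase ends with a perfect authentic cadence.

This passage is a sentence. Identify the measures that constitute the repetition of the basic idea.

The presentation of a sentence is the basic idea (mm. 1-2) plus its repetition (bars 3-4); the repetition of the basic idea is therefore mm. 3-4.

measures 3–4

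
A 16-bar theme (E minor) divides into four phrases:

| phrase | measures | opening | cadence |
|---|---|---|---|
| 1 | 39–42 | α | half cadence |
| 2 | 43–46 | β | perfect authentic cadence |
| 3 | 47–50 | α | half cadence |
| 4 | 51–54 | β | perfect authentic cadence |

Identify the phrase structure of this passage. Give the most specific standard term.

repeated period

The cadence pattern HC–PAC–HC–PAC is weak–strong twice, and phrases 3–4 restate phrases 1–2: a period heard twice, not a double period (which would end weakly at phrase 2).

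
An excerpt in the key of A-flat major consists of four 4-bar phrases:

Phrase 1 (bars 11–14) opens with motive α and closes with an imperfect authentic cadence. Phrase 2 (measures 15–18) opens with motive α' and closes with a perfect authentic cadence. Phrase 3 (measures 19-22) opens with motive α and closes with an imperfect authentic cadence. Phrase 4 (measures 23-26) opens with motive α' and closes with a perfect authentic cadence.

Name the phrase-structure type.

repeated period

The cadence pattern IAC–PAC–IAC–PAC is weak–strong twice, and phrases 3–4 restate phrases 1–2: a period heard twice, not a double period (which would end weakly at phrase 2).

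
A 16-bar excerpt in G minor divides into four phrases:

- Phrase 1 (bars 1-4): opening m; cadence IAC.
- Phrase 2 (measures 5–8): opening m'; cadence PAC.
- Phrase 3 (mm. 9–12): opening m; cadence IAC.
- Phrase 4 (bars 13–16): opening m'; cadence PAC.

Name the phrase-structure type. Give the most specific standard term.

repeated period

The cadence pattern IAC–PAC–IAC–PAC is weak–strong twice, and phrases 3–4 restate phrases 1–2: a period heard twice, not a double period (which would end weakly at phrase 2).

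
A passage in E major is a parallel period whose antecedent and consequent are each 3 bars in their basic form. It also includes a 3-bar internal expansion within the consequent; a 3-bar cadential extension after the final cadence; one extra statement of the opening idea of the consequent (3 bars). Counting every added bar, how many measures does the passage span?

15 measures

Basic parallel period: 3 + 3 = 6 bars.
6 (basic form) + 3 (internal expansion) + 3 (cadential extension) + 3 (extra statement) = 15.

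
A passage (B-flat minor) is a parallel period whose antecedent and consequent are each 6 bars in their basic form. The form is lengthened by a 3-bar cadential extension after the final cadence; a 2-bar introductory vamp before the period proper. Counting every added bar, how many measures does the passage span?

17 measures

Basic parallel period: 6 + 6 = 12 bars.
12 (basic form) + 3 (cadential extension) + 2 (introduction) = 17.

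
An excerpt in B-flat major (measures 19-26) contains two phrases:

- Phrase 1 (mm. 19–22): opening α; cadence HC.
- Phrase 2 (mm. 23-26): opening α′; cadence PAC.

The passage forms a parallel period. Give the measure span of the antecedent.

The phrase ending with the weaker cadence (half cadence) is the antecedent; the one ending more conclusively (perfect authentic cadence) is the consequent. The antecedent is measures 19–22.

measures 19–22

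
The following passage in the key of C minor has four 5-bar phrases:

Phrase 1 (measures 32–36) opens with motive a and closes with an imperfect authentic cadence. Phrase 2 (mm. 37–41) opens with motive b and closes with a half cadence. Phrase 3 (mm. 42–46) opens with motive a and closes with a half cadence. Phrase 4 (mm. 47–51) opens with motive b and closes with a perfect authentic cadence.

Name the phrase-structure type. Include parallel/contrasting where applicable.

Four phrases in two halves: the first half (measures 32–41) ends with a half cadence, the second (bars 42–51) with a perfect authentic cadence — a large antecedent–consequent pair, i.e. a double period.
Phrase 3 begins with the same material as phrase 1, making it parallel.

parallel double period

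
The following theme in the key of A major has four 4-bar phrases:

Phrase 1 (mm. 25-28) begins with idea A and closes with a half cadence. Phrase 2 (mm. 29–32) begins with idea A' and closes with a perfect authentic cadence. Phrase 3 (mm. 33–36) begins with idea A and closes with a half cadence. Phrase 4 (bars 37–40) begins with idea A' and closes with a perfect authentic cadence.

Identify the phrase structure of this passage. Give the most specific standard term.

The cadence pattern HC–PAC–HC–PAC is weak–strong twice, and phrases 3–4 restate phrases 1–2: a period heard twice, not a double period (which would end weakly at phrase 2).

repeated period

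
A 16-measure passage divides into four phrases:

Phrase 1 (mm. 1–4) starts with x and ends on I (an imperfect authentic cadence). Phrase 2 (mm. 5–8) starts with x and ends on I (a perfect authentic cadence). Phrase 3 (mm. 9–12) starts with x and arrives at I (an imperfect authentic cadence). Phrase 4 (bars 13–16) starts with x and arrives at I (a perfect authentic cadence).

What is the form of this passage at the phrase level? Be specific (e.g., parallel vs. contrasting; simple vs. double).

The cadence pattern IAC–PAC–IAC–PAC is weak–strong twice, and phrases 3–4 restate phrases 1–2: a period heard twice, not a double period (which would end weakly at phrase 2).

repeated period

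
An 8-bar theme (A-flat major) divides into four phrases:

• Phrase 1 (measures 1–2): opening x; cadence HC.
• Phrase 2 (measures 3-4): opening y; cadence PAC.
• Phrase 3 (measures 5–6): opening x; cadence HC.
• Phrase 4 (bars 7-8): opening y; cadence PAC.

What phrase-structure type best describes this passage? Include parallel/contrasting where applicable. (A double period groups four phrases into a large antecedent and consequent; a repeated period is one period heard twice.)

The cadence pattern HC–PAC–HC–PAC is weak–strong twice, and phrases 3–4 restate phrases 1–2: a period heard twice, not a double period (which would end weakly at phrase 2).

repeated period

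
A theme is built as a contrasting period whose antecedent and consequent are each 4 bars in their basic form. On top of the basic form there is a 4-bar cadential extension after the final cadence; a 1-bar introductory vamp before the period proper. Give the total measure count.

Basic contrasting period: 4 + 4 = 8 bars.
8 (basic form) + 4 (cadential extension) + 1 (introduction) = 13.

13 measures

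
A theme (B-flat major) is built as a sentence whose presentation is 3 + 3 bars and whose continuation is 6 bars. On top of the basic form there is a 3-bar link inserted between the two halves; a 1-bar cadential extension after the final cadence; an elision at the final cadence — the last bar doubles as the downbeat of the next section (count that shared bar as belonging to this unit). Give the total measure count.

Basic sentence: 3 + 3 + 6 = 12 bars.
12 (basic form) + 3 (link) + 1 (cadential extension) = 16.
The elision shares a bar with the next section but does not change this unit's count.

16 measures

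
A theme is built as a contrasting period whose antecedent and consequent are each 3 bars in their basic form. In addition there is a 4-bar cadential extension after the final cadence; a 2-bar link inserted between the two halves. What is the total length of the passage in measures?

Basic contrasting period: 3 + 3 = 6 bars.
6 (basic form) + 4 (cadential extension) + 2 (link) = 12.

12 measures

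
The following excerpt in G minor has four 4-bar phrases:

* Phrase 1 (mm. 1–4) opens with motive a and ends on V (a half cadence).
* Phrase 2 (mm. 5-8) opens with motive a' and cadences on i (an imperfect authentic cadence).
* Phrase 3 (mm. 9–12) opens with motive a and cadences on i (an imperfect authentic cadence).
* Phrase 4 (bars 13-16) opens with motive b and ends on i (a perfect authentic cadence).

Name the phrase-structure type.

Four phrases in two halves: the first half (mm. 1–8) ends with an imperfect authentic cadence, the second (bars 9-16) with a perfect authentic cadence — a large antecedent–consequent pair, i.e. a double period.
Phrase 3 begins with the same material as phrase 1, making it parallel.

parallel double period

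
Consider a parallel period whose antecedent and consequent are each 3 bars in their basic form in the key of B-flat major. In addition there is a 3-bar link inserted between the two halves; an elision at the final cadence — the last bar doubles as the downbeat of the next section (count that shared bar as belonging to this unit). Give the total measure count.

9 measures

Basic parallel period: 3 + 3 = 6 bars.
6 (basic form) + 3 (link) = 9.
The elision shares a bar with the next section but does not change this unit's count.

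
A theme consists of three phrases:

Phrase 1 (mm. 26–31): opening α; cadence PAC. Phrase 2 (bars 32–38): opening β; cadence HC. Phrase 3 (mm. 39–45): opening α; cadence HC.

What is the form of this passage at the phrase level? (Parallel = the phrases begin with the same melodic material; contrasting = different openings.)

The final phrase closes with a half cadence, which is not stronger than the preceding half cadence; the 3 phrases lack an overall antecedent–consequent design and so form a phrase group.

phrase group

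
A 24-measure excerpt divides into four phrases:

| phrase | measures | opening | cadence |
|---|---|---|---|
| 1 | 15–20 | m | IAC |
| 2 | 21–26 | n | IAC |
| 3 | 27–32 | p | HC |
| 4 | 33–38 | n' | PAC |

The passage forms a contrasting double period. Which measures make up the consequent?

In a double period the first pair of phrases (ending imperfect authentic cadence) is the large antecedent and the second pair (ending perfect authentic cadence) is the large consequent; the consequent is measures 27–38.

measures 27–38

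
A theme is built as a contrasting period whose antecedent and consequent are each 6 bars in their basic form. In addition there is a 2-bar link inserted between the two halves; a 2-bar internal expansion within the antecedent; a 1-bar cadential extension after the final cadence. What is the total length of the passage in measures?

Basic contrasting period: 6 + 6 = 12 bars.
12 (basic form) + 2 (link) + 2 (internal expansion) + 1 (cadential extension) = 17.

17 measures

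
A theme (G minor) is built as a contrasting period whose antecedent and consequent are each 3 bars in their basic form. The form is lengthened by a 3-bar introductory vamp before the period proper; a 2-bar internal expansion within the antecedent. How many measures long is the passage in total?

Basic contrasting period: 3 + 3 = 6 bars.
6 (basic form) + 3 (introduction) + 2 (internal expansion) = 11.

11 measures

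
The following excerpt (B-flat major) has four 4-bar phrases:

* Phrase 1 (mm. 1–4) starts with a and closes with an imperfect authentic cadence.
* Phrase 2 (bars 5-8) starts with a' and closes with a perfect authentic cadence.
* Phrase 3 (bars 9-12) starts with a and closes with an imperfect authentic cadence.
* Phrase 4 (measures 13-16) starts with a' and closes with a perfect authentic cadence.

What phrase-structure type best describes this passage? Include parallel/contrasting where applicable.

The cadence pattern IAC–PAC–IAC–PAC is weak–strong twice, and phrases 3–4 restate phrases 1–2: a period heard twice, not a double period (which would end weakly at phrase 2).

repeated period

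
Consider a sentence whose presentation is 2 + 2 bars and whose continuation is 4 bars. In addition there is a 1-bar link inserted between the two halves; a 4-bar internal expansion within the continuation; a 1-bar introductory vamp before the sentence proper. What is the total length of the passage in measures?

Basic sentence: 2 + 2 + 4 = 8 bars.
8 (basic form) + 1 (link) + 4 (internal expansion) + 1 (introduction) = 14.

14 measures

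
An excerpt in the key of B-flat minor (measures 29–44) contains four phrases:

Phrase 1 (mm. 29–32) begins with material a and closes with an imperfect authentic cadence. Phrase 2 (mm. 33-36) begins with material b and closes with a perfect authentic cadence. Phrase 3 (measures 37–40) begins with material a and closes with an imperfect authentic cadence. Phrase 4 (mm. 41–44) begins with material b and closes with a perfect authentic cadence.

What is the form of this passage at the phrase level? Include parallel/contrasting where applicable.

repeated period

The cadence pattern IAC–PAC–IAC–PAC is weak–strong twice, and phrases 3–4 restate phrases 1–2: a period heard twice, not a double period (which would end weakly at phrase 2).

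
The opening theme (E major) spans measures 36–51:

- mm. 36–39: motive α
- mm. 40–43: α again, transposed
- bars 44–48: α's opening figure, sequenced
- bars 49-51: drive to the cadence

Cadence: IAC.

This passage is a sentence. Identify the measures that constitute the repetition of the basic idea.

measures 40–43

The presentation of a sentence is the basic idea (mm. 36–39) plus its repetition (measures 40–43); the repetition of the basic idea is therefore mm. 40-43.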